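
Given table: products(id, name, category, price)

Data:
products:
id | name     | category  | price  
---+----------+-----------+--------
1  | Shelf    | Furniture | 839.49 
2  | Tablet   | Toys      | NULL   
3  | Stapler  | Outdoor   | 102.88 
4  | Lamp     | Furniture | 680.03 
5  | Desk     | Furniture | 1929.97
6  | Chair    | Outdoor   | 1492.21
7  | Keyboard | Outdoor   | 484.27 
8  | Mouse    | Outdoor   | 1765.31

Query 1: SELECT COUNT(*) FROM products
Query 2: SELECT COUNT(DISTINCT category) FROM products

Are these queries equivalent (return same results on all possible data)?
No, not equivalent

Query 1 returns: [(8,)]
Query 2 returns: [(3,)]

Reason: COUNT(*) counts rows, COUNT(DISTINCT category) counts unique categorys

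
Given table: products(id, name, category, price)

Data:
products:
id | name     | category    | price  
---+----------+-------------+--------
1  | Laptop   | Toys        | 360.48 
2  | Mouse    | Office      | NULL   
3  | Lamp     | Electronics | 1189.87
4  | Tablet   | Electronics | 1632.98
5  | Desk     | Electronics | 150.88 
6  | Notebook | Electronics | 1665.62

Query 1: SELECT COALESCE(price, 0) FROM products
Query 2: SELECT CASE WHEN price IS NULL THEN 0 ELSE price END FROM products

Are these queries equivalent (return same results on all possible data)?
Yes, equivalent

Both queries return: [(0,), (150.88,), (360.48,), (1189.87,), (1632.98,), (1665.62,)]

Reason: COALESCE vs CASE for NULL handling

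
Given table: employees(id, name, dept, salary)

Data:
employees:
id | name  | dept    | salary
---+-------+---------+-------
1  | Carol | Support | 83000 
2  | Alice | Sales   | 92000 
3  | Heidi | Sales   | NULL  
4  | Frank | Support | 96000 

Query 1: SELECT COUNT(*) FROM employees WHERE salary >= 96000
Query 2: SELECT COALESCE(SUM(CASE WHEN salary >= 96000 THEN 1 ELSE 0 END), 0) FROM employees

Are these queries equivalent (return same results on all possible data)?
Yes, equivalent

Both queries return: [(1,)]

Reason: COUNT with WHERE vs conditional SUM (COALESCE handles empty-table NULL)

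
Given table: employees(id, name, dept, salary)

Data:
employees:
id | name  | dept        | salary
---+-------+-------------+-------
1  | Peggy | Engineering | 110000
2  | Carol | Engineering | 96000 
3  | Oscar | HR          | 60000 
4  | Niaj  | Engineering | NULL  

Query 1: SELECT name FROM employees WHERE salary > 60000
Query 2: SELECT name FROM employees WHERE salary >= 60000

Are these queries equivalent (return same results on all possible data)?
No, not equivalent

Query 1 returns: [('Peggy',), ('Carol',)]
Query 2 returns: [('Peggy',), ('Carol',), ('Oscar',)]

Reason: > vs >= gives different results when salary = 60000 exists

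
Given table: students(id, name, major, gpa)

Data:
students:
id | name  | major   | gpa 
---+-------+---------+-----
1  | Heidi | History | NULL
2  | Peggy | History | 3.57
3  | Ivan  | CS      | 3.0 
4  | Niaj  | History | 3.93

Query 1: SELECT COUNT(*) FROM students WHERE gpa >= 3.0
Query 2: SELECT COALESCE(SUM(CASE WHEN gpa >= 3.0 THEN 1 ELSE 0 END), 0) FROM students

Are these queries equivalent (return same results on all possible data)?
Yes, equivalent

Both queries return: [(3,)]

Reason: COUNT with WHERE vs conditional SUM (COALESCE handles empty-table NULL)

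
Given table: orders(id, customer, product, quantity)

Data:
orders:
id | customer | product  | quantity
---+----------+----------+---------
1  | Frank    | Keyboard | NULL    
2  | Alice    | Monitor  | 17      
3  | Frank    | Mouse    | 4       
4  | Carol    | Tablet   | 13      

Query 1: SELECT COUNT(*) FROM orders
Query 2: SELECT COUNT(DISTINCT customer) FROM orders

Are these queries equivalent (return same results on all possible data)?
No, not equivalent

Query 1 returns: [(4,)]
Query 2 returns: [(3,)]

Reason: COUNT(*) counts rows, COUNT(DISTINCT customer) counts unique customers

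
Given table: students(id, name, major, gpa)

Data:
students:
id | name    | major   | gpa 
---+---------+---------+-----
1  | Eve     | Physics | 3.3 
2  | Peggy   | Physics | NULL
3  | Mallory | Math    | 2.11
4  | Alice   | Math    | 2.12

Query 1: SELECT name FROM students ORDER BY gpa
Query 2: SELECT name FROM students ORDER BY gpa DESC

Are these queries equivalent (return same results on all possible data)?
No, not equivalent

Query 1 returns: [('Peggy',), ('Mallory',), ('Alice',), ('Eve',)]
Query 2 returns: [('Eve',), ('Alice',), ('Mallory',), ('Peggy',)]

Reason: ASC vs DESC gives opposite ordering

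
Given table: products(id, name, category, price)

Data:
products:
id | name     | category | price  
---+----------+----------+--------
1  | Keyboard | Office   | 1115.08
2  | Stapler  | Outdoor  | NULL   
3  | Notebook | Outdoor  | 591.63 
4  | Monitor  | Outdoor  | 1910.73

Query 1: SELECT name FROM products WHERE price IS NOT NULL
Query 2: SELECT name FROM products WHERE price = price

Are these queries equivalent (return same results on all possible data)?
Yes, equivalent

Both queries return: [('Keyboard',), ('Monitor',), ('Notebook',)]

Reason: IS NOT NULL vs self-equality (both exclude NULLs)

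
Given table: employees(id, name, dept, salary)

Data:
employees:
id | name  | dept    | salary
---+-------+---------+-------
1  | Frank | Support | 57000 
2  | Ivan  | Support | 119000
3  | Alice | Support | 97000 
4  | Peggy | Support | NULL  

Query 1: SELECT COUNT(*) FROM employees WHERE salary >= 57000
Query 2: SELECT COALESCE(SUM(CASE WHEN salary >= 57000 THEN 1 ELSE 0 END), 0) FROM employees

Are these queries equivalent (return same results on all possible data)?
Yes, equivalent

Both queries return: [(3,)]

Reason: COUNT with WHERE vs conditional SUM (COALESCE handles empty-table NULL)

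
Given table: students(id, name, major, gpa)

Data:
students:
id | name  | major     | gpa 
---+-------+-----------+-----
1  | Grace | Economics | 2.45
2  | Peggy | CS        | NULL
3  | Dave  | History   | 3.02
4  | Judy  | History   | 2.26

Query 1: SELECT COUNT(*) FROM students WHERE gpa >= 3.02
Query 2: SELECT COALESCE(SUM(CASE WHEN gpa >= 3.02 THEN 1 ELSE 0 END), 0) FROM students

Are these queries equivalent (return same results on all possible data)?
Yes, equivalent

Both queries return: [(1,)]

Reason: COUNT with WHERE vs conditional SUM (COALESCE handles empty-table NULL)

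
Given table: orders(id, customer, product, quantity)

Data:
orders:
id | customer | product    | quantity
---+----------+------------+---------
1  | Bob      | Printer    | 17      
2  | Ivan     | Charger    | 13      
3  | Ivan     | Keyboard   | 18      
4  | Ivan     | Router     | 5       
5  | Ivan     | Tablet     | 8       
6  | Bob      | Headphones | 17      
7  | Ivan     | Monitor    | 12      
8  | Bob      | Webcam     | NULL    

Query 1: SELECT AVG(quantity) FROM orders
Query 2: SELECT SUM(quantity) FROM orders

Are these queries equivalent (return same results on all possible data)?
No, not equivalent

Query 1 returns: [(12.857142857142858,)]
Query 2 returns: [(90,)]

Reason: AVG vs SUM give different aggregate values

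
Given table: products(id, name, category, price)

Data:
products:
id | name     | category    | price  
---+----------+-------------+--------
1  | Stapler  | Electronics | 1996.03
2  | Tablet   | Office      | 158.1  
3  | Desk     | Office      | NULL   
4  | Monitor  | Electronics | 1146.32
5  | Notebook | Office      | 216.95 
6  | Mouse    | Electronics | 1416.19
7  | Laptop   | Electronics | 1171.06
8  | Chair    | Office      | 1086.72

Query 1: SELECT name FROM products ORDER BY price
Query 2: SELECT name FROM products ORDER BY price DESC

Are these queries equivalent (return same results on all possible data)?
No, not equivalent

Query 1 returns: [('Desk',), ('Tablet',), ('Notebook',), ('Chair',), ('Monitor',), ('Laptop',), ('Mouse',), ('Stapler',)]
Query 2 returns: [('Stapler',), ('Mouse',), ('Laptop',), ('Monitor',), ('Chair',), ('Notebook',), ('Tablet',), ('Desk',)]

Reason: ASC vs DESC gives opposite ordering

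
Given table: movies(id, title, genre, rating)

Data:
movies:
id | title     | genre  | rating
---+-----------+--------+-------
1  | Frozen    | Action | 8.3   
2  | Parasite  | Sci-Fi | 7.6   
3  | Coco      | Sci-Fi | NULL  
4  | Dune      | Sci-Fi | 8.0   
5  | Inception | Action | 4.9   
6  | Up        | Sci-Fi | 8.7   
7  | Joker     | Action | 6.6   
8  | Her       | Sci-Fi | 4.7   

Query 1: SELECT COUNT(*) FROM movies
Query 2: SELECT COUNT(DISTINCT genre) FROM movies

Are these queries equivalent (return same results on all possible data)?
No, not equivalent

Query 1 returns: [(8,)]
Query 2 returns: [(2,)]

Reason: COUNT(*) counts rows, COUNT(DISTINCT genre) counts unique genres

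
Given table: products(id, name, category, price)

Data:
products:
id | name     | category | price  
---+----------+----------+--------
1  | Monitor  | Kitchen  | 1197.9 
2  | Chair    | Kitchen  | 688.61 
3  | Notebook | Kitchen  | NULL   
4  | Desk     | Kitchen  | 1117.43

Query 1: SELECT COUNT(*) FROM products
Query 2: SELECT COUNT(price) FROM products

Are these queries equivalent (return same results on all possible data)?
No, not equivalent

Query 1 returns: [(4,)]
Query 2 returns: [(3,)]

Reason: COUNT(*) includes NULLs, COUNT(column) excludes them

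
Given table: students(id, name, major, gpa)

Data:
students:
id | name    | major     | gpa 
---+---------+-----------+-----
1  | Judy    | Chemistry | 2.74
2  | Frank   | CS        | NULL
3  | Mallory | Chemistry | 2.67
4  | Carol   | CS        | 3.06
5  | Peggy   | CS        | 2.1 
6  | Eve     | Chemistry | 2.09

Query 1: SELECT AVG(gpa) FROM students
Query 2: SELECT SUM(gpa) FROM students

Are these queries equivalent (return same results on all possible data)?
No, not equivalent

Query 1 returns: [(2.532,)]
Query 2 returns: [(12.66,)]

Reason: AVG vs SUM give different aggregate values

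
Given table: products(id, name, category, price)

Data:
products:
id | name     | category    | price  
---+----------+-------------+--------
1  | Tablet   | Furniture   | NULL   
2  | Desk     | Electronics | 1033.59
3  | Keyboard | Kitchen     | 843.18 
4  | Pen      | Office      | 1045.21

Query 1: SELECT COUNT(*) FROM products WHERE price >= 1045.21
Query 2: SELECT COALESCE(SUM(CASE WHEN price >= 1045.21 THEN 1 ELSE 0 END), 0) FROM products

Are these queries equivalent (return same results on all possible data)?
Yes, equivalent

Both queries return: [(1,)]

Reason: COUNT with WHERE vs conditional SUM (COALESCE handles empty-table NULL)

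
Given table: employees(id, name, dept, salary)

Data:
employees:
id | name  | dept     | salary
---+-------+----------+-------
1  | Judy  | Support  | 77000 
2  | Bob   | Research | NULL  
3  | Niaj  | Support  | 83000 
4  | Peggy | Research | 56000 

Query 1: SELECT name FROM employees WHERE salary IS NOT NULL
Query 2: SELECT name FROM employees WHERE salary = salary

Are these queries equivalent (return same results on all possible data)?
Yes, equivalent

Both queries return: [('Judy',), ('Niaj',), ('Peggy',)]

Reason: IS NOT NULL vs self-equality (both exclude NULLs)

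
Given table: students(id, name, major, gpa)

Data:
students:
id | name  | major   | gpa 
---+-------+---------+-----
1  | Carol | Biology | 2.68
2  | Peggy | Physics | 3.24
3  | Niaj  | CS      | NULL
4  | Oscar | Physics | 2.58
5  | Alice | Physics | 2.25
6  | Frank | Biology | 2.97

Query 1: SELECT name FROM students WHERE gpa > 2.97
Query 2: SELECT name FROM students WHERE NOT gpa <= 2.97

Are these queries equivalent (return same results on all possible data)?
Yes, equivalent

Both queries return: [('Peggy',)]

Reason: Both filter gpa > 2.97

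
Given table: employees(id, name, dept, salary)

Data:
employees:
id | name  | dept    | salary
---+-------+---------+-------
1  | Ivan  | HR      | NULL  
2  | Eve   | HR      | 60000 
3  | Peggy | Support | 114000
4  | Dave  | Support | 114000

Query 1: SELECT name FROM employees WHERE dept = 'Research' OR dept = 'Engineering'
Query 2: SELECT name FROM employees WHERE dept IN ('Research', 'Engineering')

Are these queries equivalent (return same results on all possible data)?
Yes, equivalent

Both queries return: []

Reason: OR vs IN are equivalent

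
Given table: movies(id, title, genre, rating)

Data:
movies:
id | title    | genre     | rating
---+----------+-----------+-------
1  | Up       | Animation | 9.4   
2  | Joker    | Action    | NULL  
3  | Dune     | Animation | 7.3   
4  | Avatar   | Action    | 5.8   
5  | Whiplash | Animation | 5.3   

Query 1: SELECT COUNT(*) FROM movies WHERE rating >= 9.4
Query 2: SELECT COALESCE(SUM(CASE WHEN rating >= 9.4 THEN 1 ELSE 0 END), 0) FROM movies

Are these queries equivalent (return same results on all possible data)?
Yes, equivalent

Both queries return: [(1,)]

Reason: COUNT with WHERE vs conditional SUM (COALESCE handles empty-table NULL)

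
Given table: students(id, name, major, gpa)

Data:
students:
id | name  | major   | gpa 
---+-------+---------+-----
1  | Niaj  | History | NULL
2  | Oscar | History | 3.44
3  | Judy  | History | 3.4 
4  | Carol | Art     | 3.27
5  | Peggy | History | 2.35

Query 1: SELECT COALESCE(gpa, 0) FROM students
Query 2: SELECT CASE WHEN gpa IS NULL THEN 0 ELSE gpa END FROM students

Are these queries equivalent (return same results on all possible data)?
Yes, equivalent

Both queries return: [(0,), (2.35,), (3.27,), (3.4,), (3.44,)]

Reason: COALESCE vs CASE for NULL handling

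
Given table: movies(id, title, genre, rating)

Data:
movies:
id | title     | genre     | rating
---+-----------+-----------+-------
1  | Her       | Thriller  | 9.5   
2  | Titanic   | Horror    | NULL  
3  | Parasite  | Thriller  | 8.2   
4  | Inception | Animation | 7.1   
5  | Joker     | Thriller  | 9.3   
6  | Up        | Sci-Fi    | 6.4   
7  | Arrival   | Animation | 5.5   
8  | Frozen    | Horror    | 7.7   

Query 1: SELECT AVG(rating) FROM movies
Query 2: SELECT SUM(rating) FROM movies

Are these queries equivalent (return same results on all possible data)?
No, not equivalent

Query 1 returns: [(7.671428571428572,)]
Query 2 returns: [(53.7,)]

Reason: AVG vs SUM give different aggregate values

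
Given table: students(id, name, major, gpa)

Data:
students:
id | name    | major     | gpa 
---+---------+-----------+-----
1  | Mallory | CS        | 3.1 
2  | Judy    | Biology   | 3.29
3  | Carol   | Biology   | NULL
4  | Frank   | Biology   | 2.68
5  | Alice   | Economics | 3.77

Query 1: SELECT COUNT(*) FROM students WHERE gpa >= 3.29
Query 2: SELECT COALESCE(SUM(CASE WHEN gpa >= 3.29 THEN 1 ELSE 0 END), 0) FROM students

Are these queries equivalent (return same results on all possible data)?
Yes, equivalent

Both queries return: [(2,)]

Reason: COUNT with WHERE vs conditional SUM (COALESCE handles empty-table NULL)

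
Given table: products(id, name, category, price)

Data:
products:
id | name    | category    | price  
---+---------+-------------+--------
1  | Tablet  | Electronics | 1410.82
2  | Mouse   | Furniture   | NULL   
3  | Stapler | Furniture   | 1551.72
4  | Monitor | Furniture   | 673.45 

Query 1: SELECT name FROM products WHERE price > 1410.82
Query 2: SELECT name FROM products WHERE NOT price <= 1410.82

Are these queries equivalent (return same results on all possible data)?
Yes, equivalent

Both queries return: [('Stapler',)]

Reason: Both filter price > 1410.82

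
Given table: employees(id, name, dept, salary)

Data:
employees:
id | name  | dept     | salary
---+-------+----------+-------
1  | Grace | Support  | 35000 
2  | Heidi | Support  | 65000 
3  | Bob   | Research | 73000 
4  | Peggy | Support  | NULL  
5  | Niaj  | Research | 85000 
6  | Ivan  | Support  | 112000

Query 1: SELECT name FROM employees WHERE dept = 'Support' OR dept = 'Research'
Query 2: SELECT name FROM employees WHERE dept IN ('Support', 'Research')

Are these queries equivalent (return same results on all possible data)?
Yes, equivalent

Both queries return: [('Bob',), ('Grace',), ('Heidi',), ('Ivan',), ('Niaj',), ('Peggy',)]

Reason: OR vs IN are equivalent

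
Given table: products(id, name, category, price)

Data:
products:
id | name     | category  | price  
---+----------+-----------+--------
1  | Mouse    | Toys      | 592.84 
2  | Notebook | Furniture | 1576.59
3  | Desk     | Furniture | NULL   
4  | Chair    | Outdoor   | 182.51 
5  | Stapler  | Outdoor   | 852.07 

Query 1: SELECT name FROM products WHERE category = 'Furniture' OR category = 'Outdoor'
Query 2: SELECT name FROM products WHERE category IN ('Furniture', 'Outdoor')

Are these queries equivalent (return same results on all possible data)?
Yes, equivalent

Both queries return: [('Chair',), ('Desk',), ('Notebook',), ('Stapler',)]

Reason: OR vs IN are equivalent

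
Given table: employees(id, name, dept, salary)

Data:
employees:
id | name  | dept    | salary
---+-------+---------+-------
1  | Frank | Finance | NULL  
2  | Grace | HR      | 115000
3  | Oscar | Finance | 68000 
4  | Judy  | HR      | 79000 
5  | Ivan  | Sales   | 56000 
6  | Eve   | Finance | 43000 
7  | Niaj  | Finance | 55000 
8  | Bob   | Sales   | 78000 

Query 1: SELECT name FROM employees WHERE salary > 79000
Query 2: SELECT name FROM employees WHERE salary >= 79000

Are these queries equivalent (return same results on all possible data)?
No, not equivalent

Query 1 returns: [('Grace',)]
Query 2 returns: [('Grace',), ('Judy',)]

Reason: > vs >= gives different results when salary = 79000 exists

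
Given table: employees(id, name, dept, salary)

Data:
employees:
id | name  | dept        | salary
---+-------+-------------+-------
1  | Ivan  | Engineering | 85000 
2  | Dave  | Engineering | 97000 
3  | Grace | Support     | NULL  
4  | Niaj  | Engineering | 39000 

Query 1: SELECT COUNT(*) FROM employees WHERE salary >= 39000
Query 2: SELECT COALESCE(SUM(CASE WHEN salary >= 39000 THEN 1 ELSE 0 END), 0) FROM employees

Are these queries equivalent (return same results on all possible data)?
Yes, equivalent

Both queries return: [(3,)]

Reason: COUNT with WHERE vs conditional SUM (COALESCE handles empty-table NULL)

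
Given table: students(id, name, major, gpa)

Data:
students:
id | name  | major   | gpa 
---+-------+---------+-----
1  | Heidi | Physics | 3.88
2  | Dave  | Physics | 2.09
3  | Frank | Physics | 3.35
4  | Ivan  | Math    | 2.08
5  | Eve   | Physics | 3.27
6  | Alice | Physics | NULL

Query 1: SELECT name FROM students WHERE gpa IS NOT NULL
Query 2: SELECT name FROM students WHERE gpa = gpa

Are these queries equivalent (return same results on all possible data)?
Yes, equivalent

Both queries return: [('Dave',), ('Eve',), ('Frank',), ('Heidi',), ('Ivan',)]

Reason: IS NOT NULL vs self-equality (both exclude NULLs)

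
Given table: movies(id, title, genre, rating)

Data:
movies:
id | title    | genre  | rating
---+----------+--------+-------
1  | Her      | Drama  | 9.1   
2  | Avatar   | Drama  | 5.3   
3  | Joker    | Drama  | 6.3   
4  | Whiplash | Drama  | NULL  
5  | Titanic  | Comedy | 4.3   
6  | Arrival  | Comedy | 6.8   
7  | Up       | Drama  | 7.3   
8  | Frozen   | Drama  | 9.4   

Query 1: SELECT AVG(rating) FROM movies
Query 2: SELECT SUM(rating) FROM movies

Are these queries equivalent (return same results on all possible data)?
No, not equivalent

Query 1 returns: [(6.928571428571429,)]
Query 2 returns: [(48.5,)]

Reason: AVG vs SUM give different aggregate values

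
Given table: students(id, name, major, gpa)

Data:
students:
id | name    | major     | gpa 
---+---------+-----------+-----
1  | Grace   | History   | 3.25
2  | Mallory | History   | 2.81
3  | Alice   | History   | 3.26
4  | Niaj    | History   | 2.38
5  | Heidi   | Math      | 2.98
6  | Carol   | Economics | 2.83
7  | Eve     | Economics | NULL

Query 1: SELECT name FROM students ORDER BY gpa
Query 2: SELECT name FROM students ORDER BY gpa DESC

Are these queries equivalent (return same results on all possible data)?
No, not equivalent

Query 1 returns: [('Eve',), ('Niaj',), ('Mallory',), ('Carol',), ('Heidi',), ('Grace',), ('Alice',)]
Query 2 returns: [('Alice',), ('Grace',), ('Heidi',), ('Carol',), ('Mallory',), ('Niaj',), ('Eve',)]

Reason: ASC vs DESC gives opposite ordering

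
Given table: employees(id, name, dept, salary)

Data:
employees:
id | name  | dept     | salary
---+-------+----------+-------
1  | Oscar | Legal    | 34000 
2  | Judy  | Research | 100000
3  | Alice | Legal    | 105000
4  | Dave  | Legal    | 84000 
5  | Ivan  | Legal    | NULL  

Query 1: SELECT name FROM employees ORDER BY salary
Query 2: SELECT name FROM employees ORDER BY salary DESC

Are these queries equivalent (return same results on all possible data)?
No, not equivalent

Query 1 returns: [('Ivan',), ('Oscar',), ('Dave',), ('Judy',), ('Alice',)]
Query 2 returns: [('Alice',), ('Judy',), ('Dave',), ('Oscar',), ('Ivan',)]

Reason: ASC vs DESC gives opposite ordering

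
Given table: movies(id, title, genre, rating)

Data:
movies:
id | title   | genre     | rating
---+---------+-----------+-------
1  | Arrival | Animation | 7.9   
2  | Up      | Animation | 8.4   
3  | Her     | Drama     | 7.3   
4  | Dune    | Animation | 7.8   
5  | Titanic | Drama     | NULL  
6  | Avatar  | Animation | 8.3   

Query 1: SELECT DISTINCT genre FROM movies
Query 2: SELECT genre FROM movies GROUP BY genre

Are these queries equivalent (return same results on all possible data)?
Yes, equivalent

Both queries return: [('Animation',), ('Drama',)]

Reason: Both get unique genres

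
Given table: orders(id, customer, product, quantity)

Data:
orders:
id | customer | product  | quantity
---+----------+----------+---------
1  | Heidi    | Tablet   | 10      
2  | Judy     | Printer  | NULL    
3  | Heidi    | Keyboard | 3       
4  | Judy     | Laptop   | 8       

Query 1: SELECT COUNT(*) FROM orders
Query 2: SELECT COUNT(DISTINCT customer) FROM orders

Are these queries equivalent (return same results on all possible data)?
No, not equivalent

Query 1 returns: [(4,)]
Query 2 returns: [(2,)]

Reason: COUNT(*) counts rows, COUNT(DISTINCT customer) counts unique customers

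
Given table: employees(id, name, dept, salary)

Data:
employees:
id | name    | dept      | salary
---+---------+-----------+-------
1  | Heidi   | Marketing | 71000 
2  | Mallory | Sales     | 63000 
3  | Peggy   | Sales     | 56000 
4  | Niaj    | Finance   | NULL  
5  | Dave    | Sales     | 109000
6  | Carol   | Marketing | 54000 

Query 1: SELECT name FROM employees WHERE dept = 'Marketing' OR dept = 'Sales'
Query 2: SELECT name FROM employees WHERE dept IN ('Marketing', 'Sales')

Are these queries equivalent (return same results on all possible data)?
Yes, equivalent

Both queries return: [('Carol',), ('Dave',), ('Heidi',), ('Mallory',), ('Peggy',)]

Reason: OR vs IN are equivalent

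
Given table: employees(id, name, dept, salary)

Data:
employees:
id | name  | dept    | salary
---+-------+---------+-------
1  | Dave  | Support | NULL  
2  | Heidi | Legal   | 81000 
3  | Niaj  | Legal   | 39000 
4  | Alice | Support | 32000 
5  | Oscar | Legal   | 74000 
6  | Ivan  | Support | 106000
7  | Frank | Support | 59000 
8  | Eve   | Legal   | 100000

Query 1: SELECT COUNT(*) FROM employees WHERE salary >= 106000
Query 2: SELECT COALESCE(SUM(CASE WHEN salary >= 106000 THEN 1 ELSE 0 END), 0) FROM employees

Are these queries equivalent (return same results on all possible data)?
Yes, equivalent

Both queries return: [(1,)]

Reason: COUNT with WHERE vs conditional SUM (COALESCE handles empty-table NULL)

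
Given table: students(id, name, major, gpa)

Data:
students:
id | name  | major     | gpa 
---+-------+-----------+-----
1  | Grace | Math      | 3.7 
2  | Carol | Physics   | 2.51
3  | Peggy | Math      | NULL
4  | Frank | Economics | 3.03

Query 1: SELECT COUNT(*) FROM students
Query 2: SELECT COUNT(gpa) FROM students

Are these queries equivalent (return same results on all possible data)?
No, not equivalent

Query 1 returns: [(4,)]
Query 2 returns: [(3,)]

Reason: COUNT(*) includes NULLs, COUNT(column) excludes them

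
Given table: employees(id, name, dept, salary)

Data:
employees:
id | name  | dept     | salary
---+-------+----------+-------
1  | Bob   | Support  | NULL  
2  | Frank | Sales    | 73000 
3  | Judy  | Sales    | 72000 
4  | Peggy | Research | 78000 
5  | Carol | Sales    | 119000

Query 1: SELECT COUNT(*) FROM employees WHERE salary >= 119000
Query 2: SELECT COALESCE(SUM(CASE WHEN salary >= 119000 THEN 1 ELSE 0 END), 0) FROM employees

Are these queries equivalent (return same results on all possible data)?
Yes, equivalent

Both queries return: [(1,)]

Reason: COUNT with WHERE vs conditional SUM (COALESCE handles empty-table NULL)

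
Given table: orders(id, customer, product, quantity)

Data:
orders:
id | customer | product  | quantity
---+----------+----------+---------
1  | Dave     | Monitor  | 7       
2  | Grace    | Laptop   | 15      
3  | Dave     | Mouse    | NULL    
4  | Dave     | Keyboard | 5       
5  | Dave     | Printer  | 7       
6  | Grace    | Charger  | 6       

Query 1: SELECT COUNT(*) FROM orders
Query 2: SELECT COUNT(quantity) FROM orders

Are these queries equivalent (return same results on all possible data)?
No, not equivalent

Query 1 returns: [(6,)]
Query 2 returns: [(5,)]

Reason: COUNT(*) includes NULLs, COUNT(column) excludes them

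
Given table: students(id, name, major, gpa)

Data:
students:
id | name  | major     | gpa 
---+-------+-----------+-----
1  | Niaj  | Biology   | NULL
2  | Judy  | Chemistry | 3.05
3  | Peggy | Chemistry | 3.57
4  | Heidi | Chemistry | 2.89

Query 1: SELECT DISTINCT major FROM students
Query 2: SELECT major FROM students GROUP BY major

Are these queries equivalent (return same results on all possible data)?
Yes, equivalent

Both queries return: [('Biology',), ('Chemistry',)]

Reason: Both get unique majors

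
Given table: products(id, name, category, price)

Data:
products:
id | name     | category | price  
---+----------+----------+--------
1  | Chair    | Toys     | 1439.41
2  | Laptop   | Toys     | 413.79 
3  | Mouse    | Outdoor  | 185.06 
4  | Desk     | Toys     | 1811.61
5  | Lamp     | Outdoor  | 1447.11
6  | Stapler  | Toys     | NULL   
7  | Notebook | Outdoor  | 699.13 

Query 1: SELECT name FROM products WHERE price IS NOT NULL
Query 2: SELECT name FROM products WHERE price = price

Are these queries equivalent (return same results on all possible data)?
Yes, equivalent

Both queries return: [('Chair',), ('Desk',), ('Lamp',), ('Laptop',), ('Mouse',), ('Notebook',)]

Reason: IS NOT NULL vs self-equality (both exclude NULLs)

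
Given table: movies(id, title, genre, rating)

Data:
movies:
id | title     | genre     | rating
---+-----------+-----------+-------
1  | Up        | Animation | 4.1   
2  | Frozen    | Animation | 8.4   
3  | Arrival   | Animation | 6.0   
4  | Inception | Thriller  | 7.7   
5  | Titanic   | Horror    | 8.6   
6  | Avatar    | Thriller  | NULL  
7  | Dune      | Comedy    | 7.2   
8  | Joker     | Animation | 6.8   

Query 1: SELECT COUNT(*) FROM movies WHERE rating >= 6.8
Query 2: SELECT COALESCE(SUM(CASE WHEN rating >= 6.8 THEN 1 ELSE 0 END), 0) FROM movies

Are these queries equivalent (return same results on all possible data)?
Yes, equivalent

Both queries return: [(5,)]

Reason: COUNT with WHERE vs conditional SUM (COALESCE handles empty-table NULL)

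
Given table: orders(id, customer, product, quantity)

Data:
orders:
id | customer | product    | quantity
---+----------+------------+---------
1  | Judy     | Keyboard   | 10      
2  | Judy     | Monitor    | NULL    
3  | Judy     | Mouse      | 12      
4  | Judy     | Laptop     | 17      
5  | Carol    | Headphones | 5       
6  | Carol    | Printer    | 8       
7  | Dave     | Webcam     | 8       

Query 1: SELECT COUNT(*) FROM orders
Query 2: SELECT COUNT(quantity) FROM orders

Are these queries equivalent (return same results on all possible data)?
No, not equivalent

Query 1 returns: [(7,)]
Query 2 returns: [(6,)]

Reason: COUNT(*) includes NULLs, COUNT(column) excludes them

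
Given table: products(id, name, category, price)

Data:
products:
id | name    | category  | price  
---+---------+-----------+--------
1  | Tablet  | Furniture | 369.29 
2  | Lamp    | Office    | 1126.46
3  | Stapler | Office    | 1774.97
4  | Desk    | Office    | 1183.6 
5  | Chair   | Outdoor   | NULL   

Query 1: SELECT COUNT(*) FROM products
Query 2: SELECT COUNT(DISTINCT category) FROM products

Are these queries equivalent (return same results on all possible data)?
No, not equivalent

Query 1 returns: [(5,)]
Query 2 returns: [(3,)]

Reason: COUNT(*) counts rows, COUNT(DISTINCT category) counts unique categorys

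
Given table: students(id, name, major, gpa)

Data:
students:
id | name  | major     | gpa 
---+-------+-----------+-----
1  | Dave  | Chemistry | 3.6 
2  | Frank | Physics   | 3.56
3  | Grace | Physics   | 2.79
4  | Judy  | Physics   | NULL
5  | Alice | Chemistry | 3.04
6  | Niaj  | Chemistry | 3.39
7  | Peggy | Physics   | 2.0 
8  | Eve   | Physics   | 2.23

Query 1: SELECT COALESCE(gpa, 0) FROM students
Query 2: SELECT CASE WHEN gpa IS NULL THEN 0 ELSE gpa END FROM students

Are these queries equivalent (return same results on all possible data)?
Yes, equivalent

Both queries return: [(0,), (2.0,), (2.23,), (2.79,), (3.04,), (3.39,), (3.56,), (3.6,)]

Reason: COALESCE vs CASE for NULL handling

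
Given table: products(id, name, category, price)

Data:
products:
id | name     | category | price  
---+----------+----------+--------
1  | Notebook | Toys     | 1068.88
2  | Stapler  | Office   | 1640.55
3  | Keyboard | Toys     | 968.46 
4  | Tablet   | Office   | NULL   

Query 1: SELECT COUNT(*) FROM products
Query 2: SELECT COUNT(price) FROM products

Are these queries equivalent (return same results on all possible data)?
No, not equivalent

Query 1 returns: [(4,)]
Query 2 returns: [(3,)]

Reason: COUNT(*) includes NULLs, COUNT(column) excludes them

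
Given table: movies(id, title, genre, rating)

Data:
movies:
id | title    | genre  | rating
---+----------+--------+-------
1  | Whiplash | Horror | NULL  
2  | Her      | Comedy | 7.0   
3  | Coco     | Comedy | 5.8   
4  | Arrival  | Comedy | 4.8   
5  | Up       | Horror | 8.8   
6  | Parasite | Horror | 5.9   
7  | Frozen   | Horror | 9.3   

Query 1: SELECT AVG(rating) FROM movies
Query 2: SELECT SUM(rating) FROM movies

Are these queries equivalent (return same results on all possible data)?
No, not equivalent

Query 1 returns: [(6.933333333333334,)]
Query 2 returns: [(41.6,)]

Reason: AVG vs SUM give different aggregate values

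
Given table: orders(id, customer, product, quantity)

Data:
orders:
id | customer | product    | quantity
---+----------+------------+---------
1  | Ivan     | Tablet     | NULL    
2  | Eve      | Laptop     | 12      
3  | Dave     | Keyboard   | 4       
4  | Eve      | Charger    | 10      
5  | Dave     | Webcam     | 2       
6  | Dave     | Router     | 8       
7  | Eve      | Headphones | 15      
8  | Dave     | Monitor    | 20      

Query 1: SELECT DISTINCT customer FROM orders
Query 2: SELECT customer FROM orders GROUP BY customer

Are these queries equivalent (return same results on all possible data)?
Yes, equivalent

Both queries return: [('Dave',), ('Eve',), ('Ivan',)]

Reason: Both get unique customers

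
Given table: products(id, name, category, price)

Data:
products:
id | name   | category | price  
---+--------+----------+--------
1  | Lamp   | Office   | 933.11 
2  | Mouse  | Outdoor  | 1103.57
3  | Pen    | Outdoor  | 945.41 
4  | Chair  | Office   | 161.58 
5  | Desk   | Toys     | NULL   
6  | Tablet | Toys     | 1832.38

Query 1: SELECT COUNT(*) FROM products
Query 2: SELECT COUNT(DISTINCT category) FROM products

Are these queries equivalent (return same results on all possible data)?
No, not equivalent

Query 1 returns: [(6,)]
Query 2 returns: [(3,)]

Reason: COUNT(*) counts rows, COUNT(DISTINCT category) counts unique categorys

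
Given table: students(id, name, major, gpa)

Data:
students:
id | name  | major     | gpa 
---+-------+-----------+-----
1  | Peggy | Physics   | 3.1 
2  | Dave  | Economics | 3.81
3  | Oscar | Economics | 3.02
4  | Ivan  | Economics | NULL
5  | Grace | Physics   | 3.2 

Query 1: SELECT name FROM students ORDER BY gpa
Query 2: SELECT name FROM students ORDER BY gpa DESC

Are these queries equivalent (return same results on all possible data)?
No, not equivalent

Query 1 returns: [('Ivan',), ('Oscar',), ('Peggy',), ('Grace',), ('Dave',)]
Query 2 returns: [('Dave',), ('Grace',), ('Peggy',), ('Oscar',), ('Ivan',)]

Reason: ASC vs DESC gives opposite ordering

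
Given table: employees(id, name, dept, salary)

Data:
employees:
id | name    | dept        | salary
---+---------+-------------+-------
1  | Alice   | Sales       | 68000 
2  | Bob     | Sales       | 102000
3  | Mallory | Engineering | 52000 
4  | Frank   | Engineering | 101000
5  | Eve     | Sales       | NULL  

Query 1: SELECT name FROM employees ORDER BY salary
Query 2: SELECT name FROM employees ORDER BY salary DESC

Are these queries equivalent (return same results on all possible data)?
No, not equivalent

Query 1 returns: [('Eve',), ('Mallory',), ('Alice',), ('Frank',), ('Bob',)]
Query 2 returns: [('Bob',), ('Frank',), ('Alice',), ('Mallory',), ('Eve',)]

Reason: ASC vs DESC gives opposite ordering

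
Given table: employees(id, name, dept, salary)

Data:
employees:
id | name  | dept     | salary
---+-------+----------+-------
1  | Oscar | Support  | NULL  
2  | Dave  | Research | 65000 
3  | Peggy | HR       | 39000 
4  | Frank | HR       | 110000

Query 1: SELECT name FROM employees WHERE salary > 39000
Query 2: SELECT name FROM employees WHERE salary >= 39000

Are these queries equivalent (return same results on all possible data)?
No, not equivalent

Query 1 returns: [('Dave',), ('Frank',)]
Query 2 returns: [('Dave',), ('Peggy',), ('Frank',)]

Reason: > vs >= gives different results when salary = 39000 exists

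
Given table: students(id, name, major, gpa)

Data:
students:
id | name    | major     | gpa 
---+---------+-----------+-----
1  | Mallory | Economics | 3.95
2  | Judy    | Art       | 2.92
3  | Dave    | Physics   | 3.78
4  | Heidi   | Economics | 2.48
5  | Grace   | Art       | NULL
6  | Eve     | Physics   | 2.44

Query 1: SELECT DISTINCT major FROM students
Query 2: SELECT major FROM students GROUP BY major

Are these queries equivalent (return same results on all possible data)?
Yes, equivalent

Both queries return: [('Art',), ('Economics',), ('Physics',)]

Reason: Both get unique majors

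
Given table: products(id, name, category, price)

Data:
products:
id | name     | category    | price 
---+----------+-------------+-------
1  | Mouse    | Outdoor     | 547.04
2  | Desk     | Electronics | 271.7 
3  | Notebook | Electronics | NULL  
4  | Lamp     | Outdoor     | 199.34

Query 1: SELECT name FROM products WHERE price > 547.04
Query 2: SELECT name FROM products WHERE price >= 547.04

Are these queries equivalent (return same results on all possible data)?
No, not equivalent

Query 1 returns: []
Query 2 returns: [('Mouse',)]

Reason: > vs >= gives different results when price = 547.04 exists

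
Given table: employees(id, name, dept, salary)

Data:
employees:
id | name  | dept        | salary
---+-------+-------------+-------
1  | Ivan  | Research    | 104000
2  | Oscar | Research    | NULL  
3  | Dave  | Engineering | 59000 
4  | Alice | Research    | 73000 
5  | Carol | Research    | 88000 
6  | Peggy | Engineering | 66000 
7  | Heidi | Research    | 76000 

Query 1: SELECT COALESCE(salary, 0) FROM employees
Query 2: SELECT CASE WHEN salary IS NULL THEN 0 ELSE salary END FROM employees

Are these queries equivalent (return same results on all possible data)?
Yes, equivalent

Both queries return: [(0,), (59000,), (66000,), (73000,), (76000,), (88000,), (104000,)]

Reason: COALESCE vs CASE for NULL handling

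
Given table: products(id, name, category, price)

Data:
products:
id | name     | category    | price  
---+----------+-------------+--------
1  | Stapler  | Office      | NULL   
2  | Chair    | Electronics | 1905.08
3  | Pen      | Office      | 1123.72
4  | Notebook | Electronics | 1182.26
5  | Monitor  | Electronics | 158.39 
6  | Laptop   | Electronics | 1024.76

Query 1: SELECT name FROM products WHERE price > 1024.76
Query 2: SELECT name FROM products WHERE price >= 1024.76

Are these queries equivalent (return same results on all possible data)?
No, not equivalent

Query 1 returns: [('Chair',), ('Pen',), ('Notebook',)]
Query 2 returns: [('Chair',), ('Pen',), ('Notebook',), ('Laptop',)]

Reason: > vs >= gives different results when price = 1024.76 exists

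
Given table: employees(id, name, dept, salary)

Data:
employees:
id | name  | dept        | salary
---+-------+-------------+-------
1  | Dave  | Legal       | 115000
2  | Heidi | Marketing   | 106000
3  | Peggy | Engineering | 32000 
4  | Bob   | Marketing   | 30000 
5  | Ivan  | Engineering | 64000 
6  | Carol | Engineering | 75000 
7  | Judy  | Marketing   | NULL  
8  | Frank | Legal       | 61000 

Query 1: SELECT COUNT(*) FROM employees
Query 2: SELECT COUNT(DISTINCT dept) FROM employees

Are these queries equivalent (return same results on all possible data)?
No, not equivalent

Query 1 returns: [(8,)]
Query 2 returns: [(3,)]

Reason: COUNT(*) counts rows, COUNT(DISTINCT dept) counts unique depts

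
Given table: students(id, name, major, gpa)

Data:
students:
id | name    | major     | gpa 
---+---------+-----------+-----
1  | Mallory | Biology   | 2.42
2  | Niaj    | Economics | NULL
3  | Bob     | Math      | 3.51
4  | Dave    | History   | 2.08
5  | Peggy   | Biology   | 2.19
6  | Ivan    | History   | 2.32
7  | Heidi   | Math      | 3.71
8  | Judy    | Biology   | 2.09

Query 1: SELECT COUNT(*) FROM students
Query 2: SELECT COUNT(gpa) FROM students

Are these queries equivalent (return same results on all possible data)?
No, not equivalent

Query 1 returns: [(8,)]
Query 2 returns: [(7,)]

Reason: COUNT(*) includes NULLs, COUNT(column) excludes them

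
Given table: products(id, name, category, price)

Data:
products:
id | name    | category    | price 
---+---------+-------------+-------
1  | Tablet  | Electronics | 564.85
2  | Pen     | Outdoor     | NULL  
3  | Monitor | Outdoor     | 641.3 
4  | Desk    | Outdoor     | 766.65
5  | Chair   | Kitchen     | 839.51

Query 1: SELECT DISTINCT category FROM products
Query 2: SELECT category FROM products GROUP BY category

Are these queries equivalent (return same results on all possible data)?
Yes, equivalent

Both queries return: [('Electronics',), ('Kitchen',), ('Outdoor',)]

Reason: Both get unique categorys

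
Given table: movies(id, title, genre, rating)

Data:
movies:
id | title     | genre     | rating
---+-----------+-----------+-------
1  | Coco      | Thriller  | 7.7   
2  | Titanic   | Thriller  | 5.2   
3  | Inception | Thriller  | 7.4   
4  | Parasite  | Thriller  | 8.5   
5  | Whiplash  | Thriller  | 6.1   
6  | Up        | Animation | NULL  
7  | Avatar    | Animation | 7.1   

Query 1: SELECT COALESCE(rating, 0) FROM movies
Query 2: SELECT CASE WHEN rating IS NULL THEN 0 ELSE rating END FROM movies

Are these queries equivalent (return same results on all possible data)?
Yes, equivalent

Both queries return: [(0,), (5.2,), (6.1,), (7.1,), (7.4,), (7.7,), (8.5,)]

Reason: COALESCE vs CASE for NULL handling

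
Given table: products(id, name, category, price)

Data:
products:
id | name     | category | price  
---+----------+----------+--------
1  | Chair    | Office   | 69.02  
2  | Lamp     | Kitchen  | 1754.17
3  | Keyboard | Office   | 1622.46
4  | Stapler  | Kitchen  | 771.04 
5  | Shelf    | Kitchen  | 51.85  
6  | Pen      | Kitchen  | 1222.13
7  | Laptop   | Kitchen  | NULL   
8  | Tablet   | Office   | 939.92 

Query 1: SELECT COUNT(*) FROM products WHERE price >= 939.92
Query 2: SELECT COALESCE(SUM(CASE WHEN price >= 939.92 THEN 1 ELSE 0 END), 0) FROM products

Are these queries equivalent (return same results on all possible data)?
Yes, equivalent

Both queries return: [(4,)]

Reason: COUNT with WHERE vs conditional SUM (COALESCE handles empty-table NULL)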